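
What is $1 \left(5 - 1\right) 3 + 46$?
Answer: $58$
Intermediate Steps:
$1 \left(5 - 1\right) 3 + 46 = 1 \cdot 4 \cdot 3 + 46 = 1 \cdot 12 + 46 = 12 + 46 = 58$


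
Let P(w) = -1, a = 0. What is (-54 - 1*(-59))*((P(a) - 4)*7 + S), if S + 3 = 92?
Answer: 270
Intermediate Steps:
S = 89 (S = -3 + 92 = 89)
(-54 - 1*(-59))*((P(a) - 4)*7 + S) = (-54 - 1*(-59))*((-1 - 4)*7 + 89) = (-54 + 59)*(-5*7 + 89) = 5*(-35 + 89) = 5*54 = 270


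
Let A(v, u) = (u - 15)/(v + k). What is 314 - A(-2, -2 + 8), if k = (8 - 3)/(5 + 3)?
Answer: 3382/11 ≈ 307.45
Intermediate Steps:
k = 5/8 ≈ 0.62500
A(v, u) = (-15 + u)/(5/8 + v) (A(v, u) = (u - 15)/(v + 5/8) = (-15 + u)/(5/8 + v))
314 - A(-2, -2 + 8) = 314 - 8*(-15 + (-2 + 8))/(5 + 8*(-2)) = 314 - 8*(-15 + 6)/(5 - 16) = 314 - 8*(-9)/(-11) = 314 - 8*(-1)*(-9)/11 = 314 - 1*72/11 = 314 - 72/11 = 3382/11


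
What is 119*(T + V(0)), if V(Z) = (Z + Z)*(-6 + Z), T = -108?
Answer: -12852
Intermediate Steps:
V(Z) = 2*Z*(-6 + Z) (V(Z) = (2*Z)*(-6 + Z) = 2*Z*(-6 + Z))
119*(T + V(0)) = 119*(-108 + 2*0*(-6 + 0)) = 119*(-108 + 2*0*(-6)) = 119*(-108 + 0) = 119*(-108) = -12852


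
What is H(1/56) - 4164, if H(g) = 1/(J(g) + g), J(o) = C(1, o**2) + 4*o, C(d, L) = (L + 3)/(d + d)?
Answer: -41504644/9969 ≈ -4163.4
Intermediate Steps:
C(d, L) = (3 + L)/(2*d) (C(d, L) = (3 + L)/((2*d)) = (3 + L)*(1/(2*d)) = (3 + L)/(2*d))
J(o) = 3/2 + o**2/2 + 4*o (J(o) = (1/2)*(3 + o**2)/1 + 4*o = (1/2)*1*(3 + o**2) + 4*o = (3/2 + o**2/2) + 4*o = 3/2 + o**2/2 + 4*o)
H(g) = 1/(3/2 + g**2/2 + 5*g) (H(g) = 1/((3/2 + g**2/2 + 4*g) + g) = 1/(3/2 + g**2/2 + 5*g))
H(1/56) - 4164 = 2/(3 + (1/56)**2 + 10/56) - 4164 = 2/(3 + (1/56)**2 + 10*(1/56)) - 4164 = 2/(3 + 1/3136 + 5/28) - 4164 = 2/(9969/3136) - 4164 = 2*(3136/9969) - 4164 = 6272/9969 - 4164 = -41504644/9969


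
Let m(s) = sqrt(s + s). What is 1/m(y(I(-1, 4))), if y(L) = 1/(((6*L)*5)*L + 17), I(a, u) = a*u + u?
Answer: sqrt(34)/2 ≈ 2.9155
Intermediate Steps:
I(a, u) = u + a*u
y(L) = 1/(17 + 30*L**2) (y(L) = 1/((30*L)*L + 17) = 1/(30*L**2 + 17) = 1/(17 + 30*L**2))
m(s) = sqrt(2)*sqrt(s) (m(s) = sqrt(2*s) = sqrt(2)*sqrt(s))
1/m(y(I(-1, 4))) = 1/(sqrt(2)*sqrt(1/(17 + 30*(4*(1 - 1))**2))) = 1/(sqrt(2)*sqrt(1/(17 + 30*(4*0)**2))) = 1/(sqrt(2)*sqrt(1/(17 + 30*0**2))) = 1/(sqrt(2)*sqrt(1/(17 + 30*0))) = 1/(sqrt(2)*sqrt(1/(17 + 0))) = 1/(sqrt(2)*sqrt(1/17)) = 1/(sqrt(2)*(sqrt(17)/17)) = 1/(sqrt(34)/17) = sqrt(34)/2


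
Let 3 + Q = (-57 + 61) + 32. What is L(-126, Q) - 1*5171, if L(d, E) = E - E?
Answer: -5171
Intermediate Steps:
Q = 33 (Q = -3 + ((-57 + 61) + 32) = -3 + (4 + 32) = -3 + 36 = 33)
L(d, E) = 0
L(-126, Q) - 1*5171 = 0 - 1*5171 = 0 - 5171 = -5171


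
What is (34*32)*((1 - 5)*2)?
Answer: -8704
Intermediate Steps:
(34*32)*((1 - 5)*2) = 1088*(-4*2) = 1088*(-8) = -8704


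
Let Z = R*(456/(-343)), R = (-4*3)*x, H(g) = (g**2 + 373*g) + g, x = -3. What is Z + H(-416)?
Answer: 5976480/343 ≈ 17424.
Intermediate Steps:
H(g) = g**2 + 374*g
R = 36 (R = -4*3*(-3) = -12*(-3) = 36)
Z = -16416/343 (Z = 36*(456/(-343)) = 36*(456*(-1/343)) = 36*(-456/343) = -16416/343 ≈ -47.860)
Z + H(-416) = -16416/343 - 416*(374 - 416) = -16416/343 - 416*(-42) = -16416/343 + 17472 = 5976480/343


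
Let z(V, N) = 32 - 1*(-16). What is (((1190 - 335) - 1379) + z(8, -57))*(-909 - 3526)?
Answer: 2111060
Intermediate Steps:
z(V, N) = 48 (z(V, N) = 32 + 16 = 48)
(((1190 - 335) - 1379) + z(8, -57))*(-909 - 3526) = (((1190 - 335) - 1379) + 48)*(-909 - 3526) = ((855 - 1379) + 48)*(-4435) = (-524 + 48)*(-4435) = -476*(-4435) = 2111060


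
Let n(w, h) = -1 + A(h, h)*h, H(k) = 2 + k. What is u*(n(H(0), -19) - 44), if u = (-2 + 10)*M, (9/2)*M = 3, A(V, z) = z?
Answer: 5056/3 ≈ 1685.3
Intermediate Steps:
M = 2/3 (M = (2/9)*3 = 2/3 ≈ 0.66667)
n(w, h) = -1 + h**2 (n(w, h) = -1 + h*h = -1 + h**2)
u = 16/3 (u = (-2 + 10)*(2/3) = 8*(2/3) = 16/3 ≈ 5.3333)
u*(n(H(0), -19) - 44) = 16*((-1 + (-19)**2) - 44)/3 = 16*((-1 + 361) - 44)/3 = 16*(360 - 44)/3 = (16/3)*316 = 5056/3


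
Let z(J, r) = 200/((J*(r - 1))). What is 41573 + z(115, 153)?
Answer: 18167406/437 ≈ 41573.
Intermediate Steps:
z(J, r) = 200/(J*(-1 + r)) (z(J, r) = 200/((J*(-1 + r))) = 200*(1/(J*(-1 + r))) = 200/(J*(-1 + r)))
41573 + z(115, 153) = 41573 + 200/(115*(-1 + 153)) = 41573 + 200*(1/115)/152 = 41573 + 200*(1/115)*(1/152) = 41573 + 5/437 = 18167406/437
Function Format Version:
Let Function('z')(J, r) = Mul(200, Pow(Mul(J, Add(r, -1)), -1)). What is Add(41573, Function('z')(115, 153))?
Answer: Rational(18167406, 437) ≈ 41573.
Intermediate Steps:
Function('z')(J, r) = Mul(200, Pow(J, -1), Pow(Add(-1, r), -1)) (Function('z')(J, r) = Mul(200, Pow(Mul(J, Add(-1, r)), -1)) = Mul(200, Mul(Pow(J, -1), Pow(Add(-1, r), -1))) = Mul(200, Pow(J, -1), Pow(Add(-1, r), -1)))
Add(41573, Function('z')(115, 153)) = Add(41573, Mul(200, Pow(115, -1), Pow(Add(-1, 153), -1))) = Add(41573, Mul(200, Rational(1, 115), Pow(152, -1))) = Add(41573, Mul(200, Rational(1, 115), Rational(1, 152))) = Add(41573, Rational(5, 437)) = Rational(18167406, 437)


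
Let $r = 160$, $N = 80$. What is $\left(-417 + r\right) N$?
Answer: $-20560$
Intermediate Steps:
$\left(-417 + r\right) N = \left(-417 + 160\right) 80 = \left(-257\right) 80 = -20560$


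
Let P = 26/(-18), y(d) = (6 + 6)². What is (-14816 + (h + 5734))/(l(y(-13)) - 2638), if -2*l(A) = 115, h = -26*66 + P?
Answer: 194390/48519 ≈ 4.0065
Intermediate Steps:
y(d) = 144 (y(d) = 12² = 144)
P = -13/9 (P = 26*(-1/18) = -13/9 ≈ -1.4444)
h = -15457/9 (h = -26*66 - 13/9 = -1716 - 13/9 = -15457/9 ≈ -1717.4)
l(A) = -115/2 (l(A) = -½*115 = -115/2)
(-14816 + (h + 5734))/(l(y(-13)) - 2638) = (-14816 + (-15457/9 + 5734))/(-115/2 - 2638) = (-14816 + 36149/9)/(-5391/2) = -97195/9*(-2/5391) = 194390/48519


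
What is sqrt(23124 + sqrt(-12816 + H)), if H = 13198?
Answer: sqrt(23124 + sqrt(382)) ≈ 152.13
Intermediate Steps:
sqrt(23124 + sqrt(-12816 + H)) = sqrt(23124 + sqrt(-12816 + 13198)) = sqrt(23124 + sqrt(382))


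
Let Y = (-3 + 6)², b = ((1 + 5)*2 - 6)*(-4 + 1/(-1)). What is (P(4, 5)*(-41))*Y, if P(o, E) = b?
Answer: 11070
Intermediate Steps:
b = -30 (b = (6*2 - 6)*(-4 - 1) = (12 - 6)*(-5) = 6*(-5) = -30)
P(o, E) = -30
Y = 9 (Y = 3² = 9)
(P(4, 5)*(-41))*Y = -30*(-41)*9 = 1230*9 = 11070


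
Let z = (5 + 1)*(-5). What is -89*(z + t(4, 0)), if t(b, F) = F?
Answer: 2670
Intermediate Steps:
z = -30 (z = 6*(-5) = -30)
-89*(z + t(4, 0)) = -89*(-30 + 0) = -89*(-30) = 2670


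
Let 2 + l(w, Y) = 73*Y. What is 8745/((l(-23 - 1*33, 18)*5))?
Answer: 1749/1312 ≈ 1.3331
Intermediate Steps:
l(w, Y) = -2 + 73*Y
8745/((l(-23 - 1*33, 18)*5)) = 8745/(((-2 + 73*18)*5)) = 8745/(((-2 + 1314)*5)) = 8745/((1312*5)) = 8745/6560 = 8745*(1/6560) = 1749/1312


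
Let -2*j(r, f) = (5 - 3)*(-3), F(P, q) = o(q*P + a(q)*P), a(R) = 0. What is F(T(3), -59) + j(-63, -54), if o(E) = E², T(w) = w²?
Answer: 281964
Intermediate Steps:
F(P, q) = P²*q² (F(P, q) = (q*P + 0*P)² = (P*q + 0)² = (P*q)² = P²*q²)
j(r, f) = 3 (j(r, f) = -(5 - 3)*(-3)/2 = -(-3) = -½*(-6) = 3)
F(T(3), -59) + j(-63, -54) = (3²)²*(-59)² + 3 = 9²*3481 + 3 = 81*3481 + 3 = 281961 + 3 = 281964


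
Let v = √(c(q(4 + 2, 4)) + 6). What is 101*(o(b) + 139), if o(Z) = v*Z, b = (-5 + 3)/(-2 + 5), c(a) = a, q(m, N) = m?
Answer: 14039 - 404*√3/3 ≈ 13806.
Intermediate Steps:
b = -⅔ (b = -2/3 = -2*⅓ = -⅔ ≈ -0.66667)
v = 2*√3 (v = √((4 + 2) + 6) = √(6 + 6) = √12 = 2*√3 ≈ 3.4641)
o(Z) = 2*Z*√3 (o(Z) = (2*√3)*Z = 2*Z*√3)
101*(o(b) + 139) = 101*(2*(-⅔)*√3 + 139) = 101*(-4*√3/3 + 139) = 101*(139 - 4*√3/3) = 14039 - 404*√3/3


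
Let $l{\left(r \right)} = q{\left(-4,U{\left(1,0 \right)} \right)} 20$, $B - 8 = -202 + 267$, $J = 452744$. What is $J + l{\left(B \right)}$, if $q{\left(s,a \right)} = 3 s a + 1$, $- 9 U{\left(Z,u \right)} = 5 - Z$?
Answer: $\frac{1358612}{3} \approx 4.5287 \cdot 10^{5}$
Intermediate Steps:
$U{\left(Z,u \right)} = - \frac{5}{9} + \frac{Z}{9}$ ($U{\left(Z,u \right)} = - \frac{5 - Z}{9} = - \frac{5}{9} + \frac{Z}{9}$)
$q{\left(s,a \right)} = 1 + 3 a s$ ($q{\left(s,a \right)} = 3 a s + 1 = 1 + 3 a s$)
$B = 73$ ($B = 8 + \left(-202 + 267\right) = 8 + 65 = 73$)
$l{\left(r \right)} = \frac{380}{3}$ ($l{\left(r \right)} = \left(1 + 3 \left(- \frac{5}{9} + \frac{1}{9} \cdot 1\right) \left(-4\right)\right) 20 = \left(1 + 3 \left(- \frac{5}{9} + \frac{1}{9}\right) \left(-4\right)\right) 20 = \left(1 + 3 \left(- \frac{4}{9}\right) \left(-4\right)\right) 20 = \left(1 + \frac{16}{3}\right) 20 = \frac{19}{3} \cdot 20 = \frac{380}{3}$)
$J + l{\left(B \right)} = 452744 + \frac{380}{3} = \frac{1358612}{3}$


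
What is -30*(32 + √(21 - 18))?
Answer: -960 - 30*√3 ≈ -1012.0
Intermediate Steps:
-30*(32 + √(21 - 18)) = -30*(32 + √3) = -960 - 30*√3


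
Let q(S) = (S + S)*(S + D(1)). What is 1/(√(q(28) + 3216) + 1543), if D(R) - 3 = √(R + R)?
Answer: 1/(1543 + √(4952 + 56*√2)) ≈ 0.00061961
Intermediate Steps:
D(R) = 3 + √2*√R (D(R) = 3 + √(R + R) = 3 + √(2*R) = 3 + √2*√R)
q(S) = 2*S*(3 + S + √2) (q(S) = (S + S)*(S + (3 + √2*√1)) = (2*S)*(S + (3 + √2*1)) = (2*S)*(S + (3 + √2)) = (2*S)*(3 + S + √2) = 2*S*(3 + S + √2))
1/(√(q(28) + 3216) + 1543) = 1/(√(2*28*(3 + 28 + √2) + 3216) + 1543) = 1/(√(2*28*(31 + √2) + 3216) + 1543) = 1/(√((1736 + 56*√2) + 3216) + 1543) = 1/(√(4952 + 56*√2) + 1543) = 1/(1543 + √(4952 + 56*√2))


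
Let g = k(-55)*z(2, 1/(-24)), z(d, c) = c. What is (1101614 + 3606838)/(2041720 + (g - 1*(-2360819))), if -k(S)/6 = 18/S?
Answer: 172643240/161426427 ≈ 1.0695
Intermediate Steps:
k(S) = -108/S
g = -9/110 (g = -108/(-55)/(-24) = -108*(-1/55)*(-1/24) = (108/55)*(-1/24) = -9/110 ≈ -0.081818)
(1101614 + 3606838)/(2041720 + (g - 1*(-2360819))) = (1101614 + 3606838)/(2041720 + (-9/110 - 1*(-2360819))) = 4708452/(2041720 + (-9/110 + 2360819)) = 4708452/(2041720 + 259690081/110) = 4708452/(484279281/110) = 4708452*(110/484279281) = 172643240/161426427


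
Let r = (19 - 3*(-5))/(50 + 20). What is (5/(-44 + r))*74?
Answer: -12950/1523 ≈ -8.5030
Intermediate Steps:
r = 17/35 (r = (19 + 15)/70 = 34*(1/70) = 17/35 ≈ 0.48571)
(5/(-44 + r))*74 = (5/(-44 + 17/35))*74 = (5/(-1523/35))*74 = -35/1523*5*74 = -175/1523*74 = -12950/1523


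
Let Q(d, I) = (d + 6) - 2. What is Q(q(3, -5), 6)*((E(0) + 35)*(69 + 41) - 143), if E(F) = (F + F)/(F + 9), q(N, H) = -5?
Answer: -3707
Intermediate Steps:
Q(d, I) = 4 + d (Q(d, I) = (6 + d) - 2 = 4 + d)
E(F) = 2*F/(9 + F) (E(F) = (2*F)/(9 + F) = 2*F/(9 + F))
Q(q(3, -5), 6)*((E(0) + 35)*(69 + 41) - 143) = (4 - 5)*((2*0/(9 + 0) + 35)*(69 + 41) - 143) = -((2*0/9 + 35)*110 - 143) = -((2*0*(⅑) + 35)*110 - 143) = -((0 + 35)*110 - 143) = -(35*110 - 143) = -(3850 - 143) = -1*3707 = -3707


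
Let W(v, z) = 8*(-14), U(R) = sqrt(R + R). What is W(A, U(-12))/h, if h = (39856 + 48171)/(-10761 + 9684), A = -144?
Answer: 120624/88027 ≈ 1.3703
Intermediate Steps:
U(R) = sqrt(2)*sqrt(R) (U(R) = sqrt(2*R) = sqrt(2)*sqrt(R))
W(v, z) = -112
h = -88027/1077 (h = 88027/(-1077) = 88027*(-1/1077) = -88027/1077 ≈ -81.734)
W(A, U(-12))/h = -112/(-88027/1077) = -112*(-1077/88027) = 120624/88027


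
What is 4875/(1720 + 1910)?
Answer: 325/242 ≈ 1.3430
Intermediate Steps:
4875/(1720 + 1910) = 4875/3630 = 4875*(1/3630) = 325/242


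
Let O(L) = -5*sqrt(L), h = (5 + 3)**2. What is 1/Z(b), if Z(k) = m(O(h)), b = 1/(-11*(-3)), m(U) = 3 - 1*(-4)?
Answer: 1/7 ≈ 0.14286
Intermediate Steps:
h = 64 (h = 8**2 = 64)
m(U) = 7 (m(U) = 3 + 4 = 7)
b = 1/33 ≈ 0.030303
Z(k) = 7
1/Z(b) = 1/7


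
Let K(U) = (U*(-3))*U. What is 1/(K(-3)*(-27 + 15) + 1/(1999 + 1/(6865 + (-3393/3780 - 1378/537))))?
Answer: 343728272961/111368132389463 ≈ 0.0030864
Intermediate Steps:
K(U) = -3*U**2 (K(U) = (-3*U)*U = -3*U**2)
1/(K(-3)*(-27 + 15) + 1/(1999 + 1/(6865 + (-3393/3780 - 1378/537)))) = 1/((-3*(-3)**2)*(-27 + 15) + 1/(1999 + 1/(6865 + (-3393/3780 - 1378/537)))) = 1/(-3*9*(-12) + 1/(1999 + 1/(6865 + (-3393*1/3780 - 1378*1/537)))) = 1/(-27*(-12) + 1/(1999 + 1/(6865 + (-377/420 - 1378/537)))) = 1/(324 + 1/(1999 + 1/(6865 - 86801/25060))) = 1/(324 + 1/(1999 + 1/(171950099/25060))) = 1/(324 + 1/(1999 + 25060/171950099)) = 1/(324 + 1/(343728272961/171950099)) = 1/(324 + 171950099/343728272961) = 1/(111368132389463/343728272961) = 343728272961/111368132389463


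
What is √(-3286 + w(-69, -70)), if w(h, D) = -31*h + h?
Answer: 8*I*√19 ≈ 34.871*I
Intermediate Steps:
w(h, D) = -30*h
√(-3286 + w(-69, -70)) = √(-3286 - 30*(-69)) = √(-3286 + 2070) = √(-1216) = 8*I*√19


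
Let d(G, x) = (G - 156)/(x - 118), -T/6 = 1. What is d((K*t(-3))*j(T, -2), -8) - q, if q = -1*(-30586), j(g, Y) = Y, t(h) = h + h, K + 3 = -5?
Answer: -30584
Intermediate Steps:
K = -8 (K = -3 - 5 = -8)
t(h) = 2*h
T = -6 (T = -6*1 = -6)
d(G, x) = (-156 + G)/(-118 + x)
q = 30586
d((K*t(-3))*j(T, -2), -8) - q = (-156 - 16*(-3)*(-2))/(-118 - 8) - 1*30586 = (-156 - 8*(-6)*(-2))/(-126) - 30586 = -(-156 + 48*(-2))/126 - 30586 = -(-156 - 96)/126 - 30586 = -1/126*(-252) - 30586 = 2 - 30586 = -30584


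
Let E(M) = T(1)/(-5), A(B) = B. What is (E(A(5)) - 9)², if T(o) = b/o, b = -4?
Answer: 1681/25 ≈ 67.240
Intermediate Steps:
T(o) = -4/o
E(M) = ⅘ (E(M) = -4/1/(-5) = -4*1*(-⅕) = -4*(-⅕) = ⅘)
(E(A(5)) - 9)² = (⅘ - 9)² = (-41/5)² = 1681/25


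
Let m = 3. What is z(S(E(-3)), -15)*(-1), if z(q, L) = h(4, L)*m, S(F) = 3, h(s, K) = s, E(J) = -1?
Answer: -12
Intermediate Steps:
z(q, L) = 12 (z(q, L) = 4*3 = 12)
z(S(E(-3)), -15)*(-1) = 12*(-1) = -12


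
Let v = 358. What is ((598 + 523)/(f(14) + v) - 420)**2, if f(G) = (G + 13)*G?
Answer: 94863384001/541696 ≈ 1.7512e+5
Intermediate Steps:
f(G) = G*(13 + G) (f(G) = (13 + G)*G = G*(13 + G))
((598 + 523)/(f(14) + v) - 420)**2 = ((598 + 523)/(14*(13 + 14) + 358) - 420)**2 = (1121/(14*27 + 358) - 420)**2 = (1121/(378 + 358) - 420)**2 = (1121/736 - 420)**2 = (-307999/736)**2 = 94863384001/541696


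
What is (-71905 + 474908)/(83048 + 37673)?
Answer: 403003/120721 ≈ 3.3383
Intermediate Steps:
(-71905 + 474908)/(83048 + 37673) = 403003/120721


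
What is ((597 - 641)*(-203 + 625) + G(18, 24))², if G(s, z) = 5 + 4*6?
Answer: 343694521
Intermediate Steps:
G(s, z) = 29 (G(s, z) = 5 + 24 = 29)
((597 - 641)*(-203 + 625) + G(18, 24))² = ((597 - 641)*(-203 + 625) + 29)² = (-44*422 + 29)² = (-18568 + 29)² = (-18539)² = 343694521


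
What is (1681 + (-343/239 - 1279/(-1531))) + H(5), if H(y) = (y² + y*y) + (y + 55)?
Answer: 655123567/365909 ≈ 1790.4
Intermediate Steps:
H(y) = 55 + y + 2*y² (H(y) = (y² + y²) + (55 + y) = 2*y² + (55 + y) = 55 + y + 2*y²)
(1681 + (-343/239 - 1279/(-1531))) + H(5) = (1681 + (-343/239 - 1279/(-1531))) + (55 + 5 + 2*5²) = (1681 + (-343*1/239 - 1279*(-1/1531))) + (55 + 5 + 2*25) = (1681 + (-343/239 + 1279/1531)) + (55 + 5 + 50) = (1681 - 219452/365909) + 110 = 614873577/365909 + 110 = 655123567/365909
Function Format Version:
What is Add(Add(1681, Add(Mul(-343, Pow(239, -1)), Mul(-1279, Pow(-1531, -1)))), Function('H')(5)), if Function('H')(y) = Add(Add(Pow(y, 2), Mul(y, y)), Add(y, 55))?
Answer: Rational(655123567, 365909) ≈ 1790.4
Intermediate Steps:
Function('H')(y) = Add(55, y, Mul(2, Pow(y, 2))) (Function('H')(y) = Add(Add(Pow(y, 2), Pow(y, 2)), Add(55, y)) = Add(Mul(2, Pow(y, 2)), Add(55, y)) = Add(55, y, Mul(2, Pow(y, 2))))
Add(Add(1681, Add(Mul(-343, Pow(239, -1)), Mul(-1279, Pow(-1531, -1)))), Function('H')(5)) = Add(Add(1681, Add(Mul(-343, Pow(239, -1)), Mul(-1279, Pow(-1531, -1)))), Add(55, 5, Mul(2, Pow(5, 2)))) = Add(Add(1681, Add(Mul(-343, Rational(1, 239)), Mul(-1279, Rational(-1, 1531)))), Add(55, 5, Mul(2, 25))) = Add(Add(1681, Add(Rational(-343, 239), Rational(1279, 1531))), Add(55, 5, 50)) = Add(Add(1681, Rational(-219452, 365909)), 110) = Add(Rational(614873577, 365909), 110) = Rational(655123567, 365909)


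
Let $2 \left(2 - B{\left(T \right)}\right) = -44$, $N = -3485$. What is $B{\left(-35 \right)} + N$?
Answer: $-3461$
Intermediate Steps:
$B{\left(T \right)} = 24$ ($B{\left(T \right)} = 2 - -22 = 2 + 22 = 24$)
$B{\left(-35 \right)} + N = 24 - 3485 = -3461$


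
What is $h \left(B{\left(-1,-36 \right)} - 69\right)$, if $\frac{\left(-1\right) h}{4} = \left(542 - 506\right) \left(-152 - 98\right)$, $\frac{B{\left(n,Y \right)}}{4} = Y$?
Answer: $-7668000$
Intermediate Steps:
$B{\left(n,Y \right)} = 4 Y$
$h = 36000$ ($h = - 4 \left(542 - 506\right) \left(-152 - 98\right) = - 4 \cdot 36 \left(-152 + \left(-177 + 79\right)\right) = - 4 \cdot 36 \left(-152 - 98\right) = - 4 \cdot 36 \left(-250\right) = \left(-4\right) \left(-9000\right) = 36000$)
$h \left(B{\left(-1,-36 \right)} - 69\right) = 36000 \left(4 \left(-36\right) - 69\right) = 36000 \left(-144 - 69\right) = 36000 \left(-213\right) = -7668000$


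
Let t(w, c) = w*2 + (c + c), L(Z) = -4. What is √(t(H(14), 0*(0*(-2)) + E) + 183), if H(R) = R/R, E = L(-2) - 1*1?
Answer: 5*√7 ≈ 13.229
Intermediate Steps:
E = -5 (E = -4 - 1*1 = -4 - 1 = -5)
H(R) = 1
t(w, c) = 2*c + 2*w (t(w, c) = 2*w + 2*c = 2*c + 2*w)
√(t(H(14), 0*(0*(-2)) + E) + 183) = √((2*(0*(0*(-2)) - 5) + 2*1) + 183) = √((2*(0*0 - 5) + 2) + 183) = √((2*(0 - 5) + 2) + 183) = √((2*(-5) + 2) + 183) = √((-10 + 2) + 183) = √(-8 + 183) = √175 = 5*√7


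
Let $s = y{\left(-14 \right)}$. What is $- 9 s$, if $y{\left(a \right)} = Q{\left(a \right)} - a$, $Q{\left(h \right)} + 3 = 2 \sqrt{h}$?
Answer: $-99 - 18 i \sqrt{14} \approx -99.0 - 67.35 i$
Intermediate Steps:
$Q{\left(h \right)} = -3 + 2 \sqrt{h}$
$y{\left(a \right)} = -3 - a + 2 \sqrt{a}$ ($y{\left(a \right)} = \left(-3 + 2 \sqrt{a}\right) - a = -3 - a + 2 \sqrt{a}$)
$s = 11 + 2 i \sqrt{14}$ ($s = -3 - -14 + 2 \sqrt{-14} = -3 + 14 + 2 i \sqrt{14} = 11 + 2 i \sqrt{14} \approx 11.0 + 7.4833 i$)
$- 9 s = - 9 \left(11 + 2 i \sqrt{14}\right) = -99 - 18 i \sqrt{14}$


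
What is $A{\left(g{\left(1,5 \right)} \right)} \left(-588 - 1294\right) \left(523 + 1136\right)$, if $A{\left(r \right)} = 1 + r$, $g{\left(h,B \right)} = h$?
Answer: $-6244476$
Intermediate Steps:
$A{\left(g{\left(1,5 \right)} \right)} \left(-588 - 1294\right) \left(523 + 1136\right) = \left(1 + 1\right) \left(-588 - 1294\right) \left(523 + 1136\right) = 2 \left(\left(-1882\right) 1659\right) = 2 \left(-3122238\right) = -6244476$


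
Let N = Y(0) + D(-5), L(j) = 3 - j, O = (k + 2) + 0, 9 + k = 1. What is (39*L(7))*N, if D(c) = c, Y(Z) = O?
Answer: 1716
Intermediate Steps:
k = -8 (k = -9 + 1 = -8)
O = -6 (O = (-8 + 2) + 0 = -6 + 0 = -6)
Y(Z) = -6
N = -11 (N = -6 - 5 = -11)
(39*L(7))*N = (39*(3 - 1*7))*(-11) = (39*(3 - 7))*(-11) = (39*(-4))*(-11) = -156*(-11) = 1716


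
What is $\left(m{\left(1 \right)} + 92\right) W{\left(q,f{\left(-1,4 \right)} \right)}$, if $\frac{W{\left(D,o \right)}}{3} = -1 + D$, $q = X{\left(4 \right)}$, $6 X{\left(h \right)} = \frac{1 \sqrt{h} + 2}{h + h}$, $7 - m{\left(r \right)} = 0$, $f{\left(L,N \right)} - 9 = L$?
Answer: $- \frac{1089}{4} \approx -272.25$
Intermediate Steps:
$f{\left(L,N \right)} = 9 + L$
$m{\left(r \right)} = 7$ ($m{\left(r \right)} = 7 - 0 = 7 + 0 = 7$)
$X{\left(h \right)} = \frac{2 + \sqrt{h}}{12 h}$ ($X{\left(h \right)} = \frac{\left(1 \sqrt{h} + 2\right) \frac{1}{h + h}}{6} = \frac{\left(\sqrt{h} + 2\right) \frac{1}{2 h}}{6} = \frac{\left(2 + \sqrt{h}\right) \frac{1}{2 h}}{6} = \frac{\frac{1}{2} \frac{1}{h} \left(2 + \sqrt{h}\right)}{6} = \frac{2 + \sqrt{h}}{12 h}$)
$q = \frac{1}{12}$ ($q = \frac{1}{6 \cdot 4} + \frac{1}{12 \cdot 2} = \frac{1}{6} \cdot \frac{1}{4} + \frac{1}{12} \cdot \frac{1}{2} = \frac{1}{24} + \frac{1}{24} = \frac{1}{12} \approx 0.083333$)
$W{\left(D,o \right)} = -3 + 3 D$ ($W{\left(D,o \right)} = 3 \left(-1 + D\right) = -3 + 3 D$)
$\left(m{\left(1 \right)} + 92\right) W{\left(q,f{\left(-1,4 \right)} \right)} = \left(7 + 92\right) \left(-3 + 3 \cdot \frac{1}{12}\right) = 99 \left(-3 + \frac{1}{4}\right) = 99 \left(- \frac{11}{4}\right) = - \frac{1089}{4}$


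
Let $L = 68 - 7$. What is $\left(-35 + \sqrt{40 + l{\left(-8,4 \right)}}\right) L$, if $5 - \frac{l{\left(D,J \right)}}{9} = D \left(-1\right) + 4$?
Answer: $-2135 + 61 i \sqrt{23} \approx -2135.0 + 292.55 i$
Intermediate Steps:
$l{\left(D,J \right)} = 9 + 9 D$ ($l{\left(D,J \right)} = 45 - 9 \left(D \left(-1\right) + 4\right) = 45 - 9 \left(- D + 4\right) = 45 - 9 \left(4 - D\right) = 45 + \left(-36 + 9 D\right) = 9 + 9 D$)
$L = 61$ ($L = 68 - 7 = 61$)
$\left(-35 + \sqrt{40 + l{\left(-8,4 \right)}}\right) L = \left(-35 + \sqrt{40 + \left(9 + 9 \left(-8\right)\right)}\right) 61 = \left(-35 + \sqrt{40 + \left(9 - 72\right)}\right) 61 = \left(-35 + \sqrt{40 - 63}\right) 61 = \left(-35 + \sqrt{-23}\right) 61 = \left(-35 + i \sqrt{23}\right) 61 = -2135 + 61 i \sqrt{23}$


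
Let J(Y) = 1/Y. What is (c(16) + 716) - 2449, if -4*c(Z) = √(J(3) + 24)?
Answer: -1733 - √219/12 ≈ -1734.2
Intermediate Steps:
J(Y) = 1/Y
c(Z) = -√219/12 (c(Z) = -√(1/3 + 24)/4 = -√(⅓ + 24)/4 = -√219/12)
(c(16) + 716) - 2449 = (-√219/12 + 716) - 2449 = (716 - √219/12) - 2449 = -1733 - √219/12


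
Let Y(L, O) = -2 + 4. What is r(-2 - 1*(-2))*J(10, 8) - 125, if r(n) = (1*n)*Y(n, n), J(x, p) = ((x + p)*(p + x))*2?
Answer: -125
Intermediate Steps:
Y(L, O) = 2
J(x, p) = 2*(p + x)² (J(x, p) = ((p + x)*(p + x))*2 = (p + x)²*2 = 2*(p + x)²)
r(n) = 2*n (r(n) = (1*n)*2 = n*2 = 2*n)
r(-2 - 1*(-2))*J(10, 8) - 125 = (2*(-2 - 1*(-2)))*(2*(8 + 10)²) - 125 = (2*(-2 + 2))*(2*18²) - 125 = (2*0)*(2*324) - 125 = 0*648 - 125 = 0 - 125 = -125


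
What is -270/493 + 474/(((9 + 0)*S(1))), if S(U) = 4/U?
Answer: 37327/2958 ≈ 12.619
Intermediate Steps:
-270/493 + 474/(((9 + 0)*S(1))) = -270/493 + 474/(((9 + 0)*(4/1))) = -270*1/493 + 474/((9*(4*1))) = -270/493 + 474/((9*4)) = -270/493 + 474/36 = -270/493 + 474*(1/36) = -270/493 + 79/6 = 37327/2958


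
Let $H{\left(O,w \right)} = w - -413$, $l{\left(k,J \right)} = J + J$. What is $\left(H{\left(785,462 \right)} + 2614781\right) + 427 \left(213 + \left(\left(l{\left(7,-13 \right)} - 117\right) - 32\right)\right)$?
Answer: $2631882$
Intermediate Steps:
$l{\left(k,J \right)} = 2 J$
$H{\left(O,w \right)} = 413 + w$ ($H{\left(O,w \right)} = w + 413 = 413 + w$)
$\left(H{\left(785,462 \right)} + 2614781\right) + 427 \left(213 + \left(\left(l{\left(7,-13 \right)} - 117\right) - 32\right)\right) = \left(\left(413 + 462\right) + 2614781\right) + 427 \left(213 + \left(\left(2 \left(-13\right) - 117\right) - 32\right)\right) = \left(875 + 2614781\right) + 427 \left(213 - 175\right) = 2615656 + 427 \left(213 - 175\right) = 2615656 + 427 \cdot 38 = 2615656 + 16226 = 2631882$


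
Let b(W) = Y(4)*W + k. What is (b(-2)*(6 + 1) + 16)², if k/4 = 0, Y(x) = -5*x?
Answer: 87616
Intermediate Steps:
k = 0 (k = 4*0 = 0)
b(W) = -20*W (b(W) = (-5*4)*W + 0 = -20*W + 0 = -20*W)
(b(-2)*(6 + 1) + 16)² = ((-20*(-2))*(6 + 1) + 16)² = (40*7 + 16)² = (280 + 16)² = 296² = 87616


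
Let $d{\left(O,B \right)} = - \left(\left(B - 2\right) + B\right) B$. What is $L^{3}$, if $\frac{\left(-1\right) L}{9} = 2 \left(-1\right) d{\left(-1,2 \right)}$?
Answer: $-373248$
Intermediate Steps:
$d{\left(O,B \right)} = - B \left(-2 + 2 B\right)$ ($d{\left(O,B \right)} = - \left(\left(B - 2\right) + B\right) B = - \left(\left(-2 + B\right) + B\right) B = - \left(-2 + 2 B\right) B = - B \left(-2 + 2 B\right)$)
$L = -72$ ($L = - 9 \cdot 2 \left(-1\right) 2 \cdot 2 \left(1 - 2\right) = - 9 \left(- 2 \cdot 2 \cdot 2 \left(1 - 2\right)\right) = - 9 \left(- 2 \cdot 2 \cdot 2 \left(-1\right)\right) = - 9 \left(\left(-2\right) \left(-4\right)\right) = \left(-9\right) 8 = -72$)
$L^{3} = \left(-72\right)^{3} = -373248$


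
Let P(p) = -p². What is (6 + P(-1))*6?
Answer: 30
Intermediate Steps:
(6 + P(-1))*6 = (6 - 1*(-1)²)*6 = (6 - 1*1)*6 = (6 - 1)*6 = 5*6 = 30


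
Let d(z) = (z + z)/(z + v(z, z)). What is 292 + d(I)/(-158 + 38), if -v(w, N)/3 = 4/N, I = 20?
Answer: 84967/291 ≈ 291.98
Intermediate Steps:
v(w, N) = -12/N
d(z) = 2*z/(z - 12/z) (d(z) = (z + z)/(z - 12/z) = (2*z)/(z - 12/z) = 2*z/(z - 12/z))
292 + d(I)/(-158 + 38) = 292 + (2*20²/(-12 + 20²))/(-158 + 38) = 292 + (2*400/(-12 + 400))/(-120) = 292 + (2*400/388)*(-1/120) = 292 + (2*400*(1/388))*(-1/120) = 292 + (200/97)*(-1/120) = 292 - 5/291 = 84967/291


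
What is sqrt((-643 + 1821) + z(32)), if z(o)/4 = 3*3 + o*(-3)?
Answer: sqrt(830) ≈ 28.810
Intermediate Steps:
z(o) = 36 - 12*o (z(o) = 4*(3*3 + o*(-3)) = 4*(9 - 3*o) = 36 - 12*o)
sqrt((-643 + 1821) + z(32)) = sqrt((-643 + 1821) + (36 - 12*32)) = sqrt(1178 + (36 - 384)) = sqrt(1178 - 348) = sqrt(830)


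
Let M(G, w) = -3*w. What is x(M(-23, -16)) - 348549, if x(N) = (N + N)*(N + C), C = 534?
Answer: -292677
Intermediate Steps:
x(N) = 2*N*(534 + N) (x(N) = (N + N)*(N + 534) = (2*N)*(534 + N) = 2*N*(534 + N))
x(M(-23, -16)) - 348549 = 2*(-3*(-16))*(534 - 3*(-16)) - 348549 = 2*48*(534 + 48) - 348549 = 2*48*582 - 348549 = 55872 - 348549 = -292677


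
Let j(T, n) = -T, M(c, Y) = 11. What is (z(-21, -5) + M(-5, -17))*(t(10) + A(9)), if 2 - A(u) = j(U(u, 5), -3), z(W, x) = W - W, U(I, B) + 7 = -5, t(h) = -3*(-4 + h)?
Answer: -308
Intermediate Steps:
t(h) = 12 - 3*h
U(I, B) = -12 (U(I, B) = -7 - 5 = -12)
z(W, x) = 0
A(u) = -10 (A(u) = 2 - (-1)*(-12) = 2 - 1*12 = 2 - 12 = -10)
(z(-21, -5) + M(-5, -17))*(t(10) + A(9)) = (0 + 11)*((12 - 3*10) - 10) = 11*((12 - 30) - 10) = 11*(-18 - 10) = 11*(-28) = -308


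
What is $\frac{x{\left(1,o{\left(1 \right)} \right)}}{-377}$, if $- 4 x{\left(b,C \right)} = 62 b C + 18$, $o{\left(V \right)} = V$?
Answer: $\frac{20}{377} \approx 0.05305$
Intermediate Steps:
$x{\left(b,C \right)} = - \frac{9}{2} - \frac{31 C b}{2}$ ($x{\left(b,C \right)} = - \frac{62 b C + 18}{4} = - \frac{62 C b + 18}{4} = - \frac{18 + 62 C b}{4} = - \frac{9}{2} - \frac{31 C b}{2}$)
$\frac{x{\left(1,o{\left(1 \right)} \right)}}{-377} = \frac{- \frac{9}{2} - \frac{31}{2} \cdot 1}{-377} = \left(- \frac{9}{2} - \frac{31}{2}\right) \left(- \frac{1}{377}\right) = \left(-20\right) \left(- \frac{1}{377}\right) = \frac{20}{377}$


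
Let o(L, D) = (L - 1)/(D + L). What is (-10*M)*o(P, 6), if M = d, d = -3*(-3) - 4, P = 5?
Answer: -200/11 ≈ -18.182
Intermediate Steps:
d = 5 (d = 9 - 4 = 5)
o(L, D) = (-1 + L)/(D + L)
M = 5
(-10*M)*o(P, 6) = (-10*5)*((-1 + 5)/(6 + 5)) = -50*4/11 = -200/11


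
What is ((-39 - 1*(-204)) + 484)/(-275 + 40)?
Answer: -649/235 ≈ -2.7617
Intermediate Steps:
((-39 - 1*(-204)) + 484)/(-275 + 40) = ((-39 + 204) + 484)/(-235) = (165 + 484)*(-1/235) = 649*(-1/235) = -649/235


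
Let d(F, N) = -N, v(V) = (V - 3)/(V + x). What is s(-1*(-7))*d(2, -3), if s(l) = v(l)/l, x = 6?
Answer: 12/91 ≈ 0.13187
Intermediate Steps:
v(V) = (-3 + V)/(6 + V) (v(V) = (V - 3)/(V + 6) = (-3 + V)/(6 + V))
s(l) = (-3 + l)/(l*(6 + l)) (s(l) = ((-3 + l)/(6 + l))/l = (-3 + l)/(l*(6 + l)))
s(-1*(-7))*d(2, -3) = ((-3 - 1*(-7))/(((-1*(-7)))*(6 - 1*(-7))))*(-1*(-3)) = ((-3 + 7)/(7*(6 + 7)))*3 = ((⅐)*4/13)*3 = ((⅐)*(1/13)*4)*3 = (4/91)*3 = 12/91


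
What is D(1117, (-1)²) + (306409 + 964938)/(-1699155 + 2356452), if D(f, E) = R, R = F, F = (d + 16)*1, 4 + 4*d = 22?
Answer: 29491871/1314594 ≈ 22.434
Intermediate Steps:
d = 9/2 (d = -1 + (¼)*22 = -1 + 11/2 = 9/2 ≈ 4.5000)
F = 41/2 (F = (9/2 + 16)*1 = (41/2)*1 = 41/2 ≈ 20.500)
R = 41/2 ≈ 20.500
D(f, E) = 41/2
D(1117, (-1)²) + (306409 + 964938)/(-1699155 + 2356452) = 41/2 + (306409 + 964938)/(-1699155 + 2356452) = 41/2 + 1271347/657297 = 29491871/1314594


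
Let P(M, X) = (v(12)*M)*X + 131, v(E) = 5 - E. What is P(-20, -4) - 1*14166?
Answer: -14595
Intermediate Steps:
P(M, X) = 131 - 7*M*X (P(M, X) = ((5 - 1*12)*M)*X + 131 = ((5 - 12)*M)*X + 131 = (-7*M)*X + 131 = -7*M*X + 131 = 131 - 7*M*X)
P(-20, -4) - 1*14166 = (131 - 7*(-20)*(-4)) - 1*14166 = (131 - 560) - 14166 = -429 - 14166 = -14595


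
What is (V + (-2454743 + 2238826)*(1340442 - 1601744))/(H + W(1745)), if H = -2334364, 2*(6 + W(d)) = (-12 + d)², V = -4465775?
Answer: -112830156318/1665451 ≈ -67748.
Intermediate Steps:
W(d) = -6 + (-12 + d)²/2
(V + (-2454743 + 2238826)*(1340442 - 1601744))/(H + W(1745)) = (-4465775 + (-2454743 + 2238826)*(1340442 - 1601744))/(-2334364 + (-6 + (-12 + 1745)²/2)) = (-4465775 - 215917*(-261302))/(-2334364 + (-6 + (½)*1733²)) = (-4465775 + 56419543934)/(-2334364 + (-6 + (½)*3003289)) = 56415078159/(-2334364 + (-6 + 3003289/2)) = 56415078159/(-2334364 + 3003277/2) = 56415078159/(-1665451/2) = 56415078159*(-2/1665451) = -112830156318/1665451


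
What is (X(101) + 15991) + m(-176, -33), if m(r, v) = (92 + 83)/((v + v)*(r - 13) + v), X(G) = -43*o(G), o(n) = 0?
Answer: 198944206/12441 ≈ 15991.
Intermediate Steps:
X(G) = 0 (X(G) = -43*0 = 0)
m(r, v) = 175/(v + 2*v*(-13 + r)) (m(r, v) = 175/((2*v)*(-13 + r) + v) = 175/(2*v*(-13 + r) + v) = 175/(v + 2*v*(-13 + r)))
(X(101) + 15991) + m(-176, -33) = (0 + 15991) + 175/(-33*(-25 + 2*(-176))) = 15991 + 175*(-1/33)/(-25 - 352) = 15991 + 175*(-1/33)/(-377) = 15991 + 175*(-1/33)*(-1/377) = 15991 + 175/12441 = 198944206/12441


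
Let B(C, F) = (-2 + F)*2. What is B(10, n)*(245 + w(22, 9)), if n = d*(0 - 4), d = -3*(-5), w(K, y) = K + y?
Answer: -34224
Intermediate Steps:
d = 15
n = -60 (n = 15*(0 - 4) = 15*(-4) = -60)
B(C, F) = -4 + 2*F
B(10, n)*(245 + w(22, 9)) = (-4 + 2*(-60))*(245 + (22 + 9)) = (-4 - 120)*(245 + 31) = -124*276 = -34224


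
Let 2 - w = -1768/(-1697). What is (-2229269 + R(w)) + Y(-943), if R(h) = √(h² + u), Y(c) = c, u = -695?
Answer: -2230212 + I*√1998823379/1697 ≈ -2.2302e+6 + 26.345*I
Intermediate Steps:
w = 1626/1697 (w = 2 - (-1768)/(-1697) = 2 - (-1768)*(-1)/1697 = 2 - 1*1768/1697 = 2 - 1768/1697 = 1626/1697 ≈ 0.95816)
R(h) = √(-695 + h²) (R(h) = √(h² - 695) = √(-695 + h²))
(-2229269 + R(w)) + Y(-943) = (-2229269 + √(-695 + (1626/1697)²)) - 943 = (-2229269 + √(-695 + 2643876/2879809)) - 943 = (-2229269 + √(-1998823379/2879809)) - 943 = (-2229269 + I*√1998823379/1697) - 943 = -2230212 + I*√1998823379/1697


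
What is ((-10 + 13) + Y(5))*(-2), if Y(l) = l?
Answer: -16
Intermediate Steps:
((-10 + 13) + Y(5))*(-2) = ((-10 + 13) + 5)*(-2) = (3 + 5)*(-2) = 8*(-2) = -16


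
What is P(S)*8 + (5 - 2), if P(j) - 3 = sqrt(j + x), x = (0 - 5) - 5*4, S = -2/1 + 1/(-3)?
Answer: 27 + 8*I*sqrt(246)/3 ≈ 27.0 + 41.825*I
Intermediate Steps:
S = -7/3 (S = -2*1 + 1*(-1/3) = -2 - 1/3 = -7/3 ≈ -2.3333)
x = -25 (x = -5 - 20 = -25)
P(j) = 3 + sqrt(-25 + j) (P(j) = 3 + sqrt(j - 25) = 3 + sqrt(-25 + j))
P(S)*8 + (5 - 2) = (3 + sqrt(-25 - 7/3))*8 + (5 - 2) = (3 + sqrt(-82/3))*8 + 3 = (3 + I*sqrt(246)/3)*8 + 3 = (24 + 8*I*sqrt(246)/3) + 3 = 27 + 8*I*sqrt(246)/3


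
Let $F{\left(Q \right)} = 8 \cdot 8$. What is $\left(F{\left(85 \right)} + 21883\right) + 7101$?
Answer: $29048$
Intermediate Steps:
$F{\left(Q \right)} = 64$
$\left(F{\left(85 \right)} + 21883\right) + 7101 = \left(64 + 21883\right) + 7101 = 21947 + 7101 = 29048$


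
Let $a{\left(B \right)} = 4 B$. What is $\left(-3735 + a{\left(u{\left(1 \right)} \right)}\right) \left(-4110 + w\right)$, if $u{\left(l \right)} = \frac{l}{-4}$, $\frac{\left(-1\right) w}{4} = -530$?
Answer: $7434640$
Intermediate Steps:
$w = 2120$ ($w = \left(-4\right) \left(-530\right) = 2120$)
$u{\left(l \right)} = - \frac{l}{4}$ ($u{\left(l \right)} = l \left(- \frac{1}{4}\right) = - \frac{l}{4}$)
$\left(-3735 + a{\left(u{\left(1 \right)} \right)}\right) \left(-4110 + w\right) = \left(-3735 + 4 \left(\left(- \frac{1}{4}\right) 1\right)\right) \left(-4110 + 2120\right) = \left(-3735 + 4 \left(- \frac{1}{4}\right)\right) \left(-1990\right) = \left(-3735 - 1\right) \left(-1990\right) = \left(-3736\right) \left(-1990\right) = 7434640$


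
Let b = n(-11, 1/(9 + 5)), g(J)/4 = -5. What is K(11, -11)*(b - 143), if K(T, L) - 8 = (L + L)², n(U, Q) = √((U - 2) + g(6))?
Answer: -70356 + 492*I*√33 ≈ -70356.0 + 2826.3*I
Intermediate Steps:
g(J) = -20 (g(J) = 4*(-5) = -20)
n(U, Q) = √(-22 + U) (n(U, Q) = √((U - 2) - 20) = √((-2 + U) - 20) = √(-22 + U))
K(T, L) = 8 + 4*L² (K(T, L) = 8 + (L + L)² = 8 + (2*L)² = 8 + 4*L²)
b = I*√33 (b = √(-22 - 11) = √(-33) = I*√33 ≈ 5.7446*I)
K(11, -11)*(b - 143) = (8 + 4*(-11)²)*(I*√33 - 143) = (8 + 4*121)*(-143 + I*√33) = (8 + 484)*(-143 + I*√33) = 492*(-143 + I*√33) = -70356 + 492*I*√33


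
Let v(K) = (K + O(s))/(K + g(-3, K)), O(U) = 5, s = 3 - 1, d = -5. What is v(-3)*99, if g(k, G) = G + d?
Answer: -18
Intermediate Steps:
s = 2
g(k, G) = -5 + G (g(k, G) = G - 5 = -5 + G)
v(K) = (5 + K)/(-5 + 2*K) (v(K) = (K + 5)/(K + (-5 + K)) = (5 + K)/(-5 + 2*K))
v(-3)*99 = ((5 - 3)/(-5 + 2*(-3)))*99 = (2/(-5 - 6))*99 = (2/(-11))*99 = -1/11*2*99 = -2/11*99 = -18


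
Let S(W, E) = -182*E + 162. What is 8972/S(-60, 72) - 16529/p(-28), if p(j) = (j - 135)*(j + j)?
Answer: -147907367/59067288 ≈ -2.5040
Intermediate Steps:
S(W, E) = 162 - 182*E
p(j) = 2*j*(-135 + j) (p(j) = (-135 + j)*(2*j) = 2*j*(-135 + j))
8972/S(-60, 72) - 16529/p(-28) = 8972/(162 - 182*72) - 16529*(-1/(56*(-135 - 28))) = 8972/(162 - 13104) - 16529/(2*(-28)*(-163)) = 8972/(-12942) - 16529/9128 = 8972*(-1/12942) - 16529*1/9128 = -4486/6471 - 16529/9128 = -147907367/59067288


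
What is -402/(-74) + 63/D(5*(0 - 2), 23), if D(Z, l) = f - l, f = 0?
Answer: 2292/851 ≈ 2.6933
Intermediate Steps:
D(Z, l) = -l (D(Z, l) = 0 - l = -l)
-402/(-74) + 63/D(5*(0 - 2), 23) = -402/(-74) + 63/((-1*23)) = -402*(-1/74) + 63/(-23) = 201/37 + 63*(-1/23) = 201/37 - 63/23 = 2292/851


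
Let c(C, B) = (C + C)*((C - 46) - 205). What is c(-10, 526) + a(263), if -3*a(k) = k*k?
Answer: -53509/3 ≈ -17836.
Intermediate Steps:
c(C, B) = 2*C*(-251 + C) (c(C, B) = (2*C)*((-46 + C) - 205) = (2*C)*(-251 + C) = 2*C*(-251 + C))
a(k) = -k²/3 (a(k) = -k*k/3 = -k²/3)
c(-10, 526) + a(263) = 2*(-10)*(-251 - 10) - ⅓*263² = 2*(-10)*(-261) - ⅓*69169 = 5220 - 69169/3 = -53509/3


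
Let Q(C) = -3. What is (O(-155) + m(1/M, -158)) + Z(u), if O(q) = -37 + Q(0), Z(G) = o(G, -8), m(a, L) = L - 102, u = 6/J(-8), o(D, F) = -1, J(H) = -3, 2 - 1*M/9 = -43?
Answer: -301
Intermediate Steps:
M = 405 (M = 18 - 9*(-43) = 18 + 387 = 405)
u = -2 (u = 6/(-3) = 6*(-1/3) = -2)
m(a, L) = -102 + L
Z(G) = -1
O(q) = -40 (O(q) = -37 - 3 = -40)
(O(-155) + m(1/M, -158)) + Z(u) = (-40 + (-102 - 158)) - 1 = (-40 - 260) - 1 = -300 - 1 = -301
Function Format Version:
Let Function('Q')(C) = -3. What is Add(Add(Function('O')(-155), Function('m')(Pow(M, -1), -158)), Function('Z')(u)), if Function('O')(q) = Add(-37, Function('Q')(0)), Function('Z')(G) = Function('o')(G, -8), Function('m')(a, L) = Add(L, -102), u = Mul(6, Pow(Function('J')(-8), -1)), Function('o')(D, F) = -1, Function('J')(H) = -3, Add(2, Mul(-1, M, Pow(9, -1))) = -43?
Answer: -301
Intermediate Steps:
M = 405 (M = Add(18, Mul(-9, -43)) = Add(18, 387) = 405)
u = -2 (u = Mul(6, Pow(-3, -1)) = Mul(6, Rational(-1, 3)) = -2)
Function('m')(a, L) = Add(-102, L)
Function('Z')(G) = -1
Function('O')(q) = -40 (Function('O')(q) = Add(-37, -3) = -40)
Add(Add(Function('O')(-155), Function('m')(Pow(M, -1), -158)), Function('Z')(u)) = Add(Add(-40, Add(-102, -158)), -1) = Add(Add(-40, -260), -1) = Add(-300, -1) = -301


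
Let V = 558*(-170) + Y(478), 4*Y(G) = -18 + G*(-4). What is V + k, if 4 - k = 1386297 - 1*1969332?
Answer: 975393/2 ≈ 4.8770e+5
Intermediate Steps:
Y(G) = -9/2 - G (Y(G) = (-18 + G*(-4))/4 = (-18 - 4*G)/4 = -9/2 - G)
V = -190685/2 (V = 558*(-170) + (-9/2 - 1*478) = -94860 + (-9/2 - 478) = -94860 - 965/2 = -190685/2 ≈ -95343.)
k = 583039 (k = 4 - (1386297 - 1*1969332) = 4 - (1386297 - 1969332) = 4 - 1*(-583035) = 4 + 583035 = 583039)
V + k = -190685/2 + 583039 = 975393/2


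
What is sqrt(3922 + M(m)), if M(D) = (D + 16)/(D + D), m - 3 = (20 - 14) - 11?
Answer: sqrt(15674)/2 ≈ 62.598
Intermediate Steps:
m = -2 (m = 3 + ((20 - 14) - 11) = 3 + (6 - 11) = 3 - 5 = -2)
M(D) = (16 + D)/(2*D) (M(D) = (16 + D)/((2*D)) = (16 + D)*(1/(2*D)) = (16 + D)/(2*D))
sqrt(3922 + M(m)) = sqrt(3922 + (1/2)*(16 - 2)/(-2)) = sqrt(3922 + (1/2)*(-1/2)*14) = sqrt(3922 - 7/2) = sqrt(7837/2) = sqrt(15674)/2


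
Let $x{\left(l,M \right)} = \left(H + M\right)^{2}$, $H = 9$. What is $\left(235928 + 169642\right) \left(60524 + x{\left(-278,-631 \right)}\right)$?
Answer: $181455262560$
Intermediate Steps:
$x{\left(l,M \right)} = \left(9 + M\right)^{2}$
$\left(235928 + 169642\right) \left(60524 + x{\left(-278,-631 \right)}\right) = \left(235928 + 169642\right) \left(60524 + \left(9 - 631\right)^{2}\right) = 405570 \left(60524 + \left(-622\right)^{2}\right) = 405570 \left(60524 + 386884\right) = 405570 \cdot 447408 = 181455262560$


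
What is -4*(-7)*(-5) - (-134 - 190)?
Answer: 184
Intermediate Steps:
-4*(-7)*(-5) - (-134 - 190) = 28*(-5) - 1*(-324) = -140 + 324 = 184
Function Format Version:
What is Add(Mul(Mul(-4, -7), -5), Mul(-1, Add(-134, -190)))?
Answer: 184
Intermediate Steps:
Add(Mul(Mul(-4, -7), -5), Mul(-1, Add(-134, -190))) = Add(Mul(28, -5), Mul(-1, -324)) = Add(-140, 324) = 184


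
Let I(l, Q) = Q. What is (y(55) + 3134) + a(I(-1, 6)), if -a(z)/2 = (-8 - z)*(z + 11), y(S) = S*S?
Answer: 6635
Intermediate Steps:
y(S) = S²
a(z) = -2*(-8 - z)*(11 + z) (a(z) = -2*(-8 - z)*(z + 11) = -2*(-8 - z)*(11 + z))
(y(55) + 3134) + a(I(-1, 6)) = (55² + 3134) + (176 + 2*6² + 38*6) = (3025 + 3134) + (176 + 2*36 + 228) = 6159 + (176 + 72 + 228) = 6159 + 476 = 6635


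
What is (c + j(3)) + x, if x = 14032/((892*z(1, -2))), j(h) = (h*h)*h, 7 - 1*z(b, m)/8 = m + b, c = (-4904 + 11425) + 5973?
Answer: 44675805/3568 ≈ 12521.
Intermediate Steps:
c = 12494 (c = 6521 + 5973 = 12494)
z(b, m) = 56 - 8*b - 8*m (z(b, m) = 56 - 8*(m + b) = 56 - 8*(b + m) = 56 + (-8*b - 8*m) = 56 - 8*b - 8*m)
j(h) = h³ (j(h) = h²*h = h³)
x = 877/3568 (x = 14032/((892*(56 - 8*1 - 8*(-2)))) = 14032/((892*(56 - 8 + 16))) = 14032/((892*64)) = 14032/57088 = 14032*(1/57088) = 877/3568 ≈ 0.24580)
(c + j(3)) + x = (12494 + 3³) + 877/3568 = (12494 + 27) + 877/3568 = 12521 + 877/3568 = 44675805/3568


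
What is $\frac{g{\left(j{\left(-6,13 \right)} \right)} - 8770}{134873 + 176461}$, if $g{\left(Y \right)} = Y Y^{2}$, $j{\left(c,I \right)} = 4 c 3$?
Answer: $- \frac{191009}{155667} \approx -1.227$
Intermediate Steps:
$j{\left(c,I \right)} = 12 c$
$g{\left(Y \right)} = Y^{3}$
$\frac{g{\left(j{\left(-6,13 \right)} \right)} - 8770}{134873 + 176461} = \frac{\left(12 \left(-6\right)\right)^{3} - 8770}{134873 + 176461} = \frac{\left(-72\right)^{3} - 8770}{311334} = \left(-373248 - 8770\right) \frac{1}{311334} = \left(-382018\right) \frac{1}{311334} = - \frac{191009}{155667}$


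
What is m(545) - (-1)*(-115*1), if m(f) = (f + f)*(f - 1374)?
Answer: -903725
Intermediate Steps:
m(f) = 2*f*(-1374 + f) (m(f) = (2*f)*(-1374 + f) = 2*f*(-1374 + f))
m(545) - (-1)*(-115*1) = 2*545*(-1374 + 545) - (-1)*(-115*1) = 2*545*(-829) - (-1)*(-115) = -903610 - 1*115 = -903610 - 115 = -903725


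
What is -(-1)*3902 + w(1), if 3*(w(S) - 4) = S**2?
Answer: 11719/3 ≈ 3906.3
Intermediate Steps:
w(S) = 4 + S**2/3
-(-1)*3902 + w(1) = -(-1)*3902 + (4 + (1/3)*1**2) = -1*(-3902) + (4 + (1/3)*1) = 3902 + (4 + 1/3) = 3902 + 13/3 = 11719/3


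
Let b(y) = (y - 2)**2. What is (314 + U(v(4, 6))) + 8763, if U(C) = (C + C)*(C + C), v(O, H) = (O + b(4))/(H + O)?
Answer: 226989/25 ≈ 9079.6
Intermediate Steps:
b(y) = (-2 + y)**2
v(O, H) = (4 + O)/(H + O) (v(O, H) = (O + (-2 + 4)**2)/(H + O) = (O + 2**2)/(H + O) = (O + 4)/(H + O) = (4 + O)/(H + O))
U(C) = 4*C**2 (U(C) = (2*C)*(2*C) = 4*C**2)
(314 + U(v(4, 6))) + 8763 = (314 + 4*((4 + 4)/(6 + 4))**2) + 8763 = (314 + 4*(8/10)**2) + 8763 = (314 + 4*((1/10)*8)**2) + 8763 = (314 + 4*(4/5)**2) + 8763 = (314 + 4*(16/25)) + 8763 = (314 + 64/25) + 8763 = 7914/25 + 8763 = 226989/25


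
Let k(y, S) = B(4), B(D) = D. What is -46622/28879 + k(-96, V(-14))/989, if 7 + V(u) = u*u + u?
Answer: -45993642/28561331 ≈ -1.6103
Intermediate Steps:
V(u) = -7 + u + u² (V(u) = -7 + (u*u + u) = -7 + (u² + u) = -7 + (u + u²) = -7 + u + u²)
k(y, S) = 4
-46622/28879 + k(-96, V(-14))/989 = -46622/28879 + 4/989 = -45993642/28561331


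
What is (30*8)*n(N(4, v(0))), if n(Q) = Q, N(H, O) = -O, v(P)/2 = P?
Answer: 0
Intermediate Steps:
v(P) = 2*P
(30*8)*n(N(4, v(0))) = (30*8)*(-2*0) = 240*(-1*0) = 240*0 = 0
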